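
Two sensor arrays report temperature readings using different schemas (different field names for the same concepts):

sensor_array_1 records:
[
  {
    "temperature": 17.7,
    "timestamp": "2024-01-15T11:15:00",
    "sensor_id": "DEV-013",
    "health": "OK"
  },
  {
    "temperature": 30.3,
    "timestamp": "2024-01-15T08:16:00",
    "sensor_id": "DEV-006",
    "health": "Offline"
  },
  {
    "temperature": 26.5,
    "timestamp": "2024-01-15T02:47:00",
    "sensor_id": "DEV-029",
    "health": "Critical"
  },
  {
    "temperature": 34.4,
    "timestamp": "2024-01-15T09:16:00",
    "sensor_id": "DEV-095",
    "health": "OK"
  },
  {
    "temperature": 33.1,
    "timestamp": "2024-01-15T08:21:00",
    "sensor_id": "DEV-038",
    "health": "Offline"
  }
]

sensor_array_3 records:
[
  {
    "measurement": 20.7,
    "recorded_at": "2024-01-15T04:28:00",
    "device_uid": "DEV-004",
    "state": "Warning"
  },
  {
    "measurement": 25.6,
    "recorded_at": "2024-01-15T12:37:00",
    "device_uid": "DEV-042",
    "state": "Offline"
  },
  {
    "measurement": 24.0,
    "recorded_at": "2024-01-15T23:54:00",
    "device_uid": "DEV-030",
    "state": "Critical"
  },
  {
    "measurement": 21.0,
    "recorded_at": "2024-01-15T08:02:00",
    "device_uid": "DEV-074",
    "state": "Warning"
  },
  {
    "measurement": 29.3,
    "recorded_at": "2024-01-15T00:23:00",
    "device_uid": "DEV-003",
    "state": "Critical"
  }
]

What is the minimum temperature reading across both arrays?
17.7

Schema mapping: "temperature" (sensor_array_1) = "measurement" (sensor_array_3) = temperature reading

Minimum in sensor_array_1: 17.7
Minimum in sensor_array_3: 20.7

Overall minimum: min(17.7, 20.7) = 17.7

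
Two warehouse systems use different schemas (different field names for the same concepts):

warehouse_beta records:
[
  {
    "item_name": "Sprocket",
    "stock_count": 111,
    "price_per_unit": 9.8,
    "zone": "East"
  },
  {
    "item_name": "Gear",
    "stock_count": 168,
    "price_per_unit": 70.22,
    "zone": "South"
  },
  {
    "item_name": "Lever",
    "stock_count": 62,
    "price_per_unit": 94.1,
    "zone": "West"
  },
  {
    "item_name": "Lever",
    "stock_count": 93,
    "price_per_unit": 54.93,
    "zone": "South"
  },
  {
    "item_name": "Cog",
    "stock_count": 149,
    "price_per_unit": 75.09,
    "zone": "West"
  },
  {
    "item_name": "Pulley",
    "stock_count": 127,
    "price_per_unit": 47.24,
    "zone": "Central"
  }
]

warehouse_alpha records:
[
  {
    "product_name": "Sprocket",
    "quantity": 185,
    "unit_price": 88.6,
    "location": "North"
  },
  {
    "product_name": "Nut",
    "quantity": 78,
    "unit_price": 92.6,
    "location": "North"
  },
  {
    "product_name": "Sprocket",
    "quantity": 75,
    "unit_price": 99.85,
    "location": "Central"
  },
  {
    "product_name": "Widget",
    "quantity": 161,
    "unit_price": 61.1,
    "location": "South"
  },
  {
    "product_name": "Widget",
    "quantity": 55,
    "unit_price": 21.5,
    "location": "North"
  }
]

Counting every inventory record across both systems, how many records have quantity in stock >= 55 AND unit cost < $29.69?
2

Schema mappings:
- "stock_count" (warehouse_beta) = "quantity" (warehouse_alpha) = quantity
- "price_per_unit" (warehouse_beta) = "unit_price" (warehouse_alpha) = unit cost

Records meeting both conditions in warehouse_beta: 1
Records meeting both conditions in warehouse_alpha: 1

Total: 1 + 1 = 2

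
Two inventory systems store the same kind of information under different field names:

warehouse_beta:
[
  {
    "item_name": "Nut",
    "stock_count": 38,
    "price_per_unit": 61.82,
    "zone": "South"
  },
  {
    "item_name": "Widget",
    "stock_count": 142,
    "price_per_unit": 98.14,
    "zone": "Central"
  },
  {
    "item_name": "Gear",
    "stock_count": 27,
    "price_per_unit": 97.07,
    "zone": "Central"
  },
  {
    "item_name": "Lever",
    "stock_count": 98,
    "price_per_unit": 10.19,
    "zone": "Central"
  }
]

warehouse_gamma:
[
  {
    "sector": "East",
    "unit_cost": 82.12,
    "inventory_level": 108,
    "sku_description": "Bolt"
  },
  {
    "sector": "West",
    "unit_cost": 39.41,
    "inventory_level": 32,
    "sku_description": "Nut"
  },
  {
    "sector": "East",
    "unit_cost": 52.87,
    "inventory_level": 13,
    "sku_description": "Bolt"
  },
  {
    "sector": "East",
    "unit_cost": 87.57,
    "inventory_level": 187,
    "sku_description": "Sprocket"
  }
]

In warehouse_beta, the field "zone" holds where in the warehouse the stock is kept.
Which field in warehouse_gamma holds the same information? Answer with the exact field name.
sector

In warehouse_beta, "zone" holds where in the warehouse the stock is kept.
The fields in warehouse_gamma are: "sector", "unit_cost", "inventory_level", "sku_description".
"sector" is the match: the name refers to the same concept and its values are area labels (e.g. 'East', 'West').
The other fields ("unit_cost", "inventory_level", "sku_description") hold different kinds of data.

So "zone" in warehouse_beta corresponds to "sector" in warehouse_gamma.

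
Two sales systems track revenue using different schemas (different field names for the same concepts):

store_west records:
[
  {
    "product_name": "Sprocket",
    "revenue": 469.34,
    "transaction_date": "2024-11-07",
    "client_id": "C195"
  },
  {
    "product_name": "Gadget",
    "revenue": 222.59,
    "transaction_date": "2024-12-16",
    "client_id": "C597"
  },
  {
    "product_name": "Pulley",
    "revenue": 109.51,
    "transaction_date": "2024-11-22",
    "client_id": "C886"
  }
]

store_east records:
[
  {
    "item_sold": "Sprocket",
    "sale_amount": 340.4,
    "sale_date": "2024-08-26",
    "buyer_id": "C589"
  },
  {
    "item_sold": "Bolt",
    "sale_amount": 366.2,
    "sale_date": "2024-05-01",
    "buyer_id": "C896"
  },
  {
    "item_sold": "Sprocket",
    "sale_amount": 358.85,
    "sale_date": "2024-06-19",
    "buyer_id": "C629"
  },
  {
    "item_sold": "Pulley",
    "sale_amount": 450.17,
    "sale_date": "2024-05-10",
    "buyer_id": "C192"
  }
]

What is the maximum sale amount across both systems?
469.34

Reconcile: "revenue" (store_west) = "sale_amount" (store_east) = sale amount

Maximum in store_west: 469.34
Maximum in store_east: 450.17

Overall maximum: max(469.34, 450.17) = 469.34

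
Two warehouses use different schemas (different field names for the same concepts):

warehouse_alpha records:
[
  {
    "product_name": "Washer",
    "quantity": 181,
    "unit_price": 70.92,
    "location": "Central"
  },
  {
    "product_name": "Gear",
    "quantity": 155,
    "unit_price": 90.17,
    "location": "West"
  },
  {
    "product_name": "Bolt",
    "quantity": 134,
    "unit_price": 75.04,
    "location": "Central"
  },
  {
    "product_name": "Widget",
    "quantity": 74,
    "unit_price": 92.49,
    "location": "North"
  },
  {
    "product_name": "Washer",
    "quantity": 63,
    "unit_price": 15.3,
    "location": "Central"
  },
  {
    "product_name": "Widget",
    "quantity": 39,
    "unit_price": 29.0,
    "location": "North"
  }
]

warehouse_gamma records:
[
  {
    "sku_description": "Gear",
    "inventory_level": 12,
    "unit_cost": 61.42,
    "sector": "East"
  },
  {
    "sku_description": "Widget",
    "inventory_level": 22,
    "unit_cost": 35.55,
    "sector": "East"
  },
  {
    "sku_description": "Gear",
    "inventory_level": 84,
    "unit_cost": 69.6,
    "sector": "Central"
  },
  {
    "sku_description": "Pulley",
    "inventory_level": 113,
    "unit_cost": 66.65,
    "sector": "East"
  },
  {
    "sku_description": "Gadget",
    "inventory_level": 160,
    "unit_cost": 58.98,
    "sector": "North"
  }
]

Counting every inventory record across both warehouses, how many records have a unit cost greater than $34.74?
9

Schema mapping: "unit_price" (warehouse_alpha) = "unit_cost" (warehouse_gamma) = unit cost

Records > $34.74 in warehouse_alpha: 4
Records > $34.74 in warehouse_gamma: 5

Total count: 4 + 5 = 9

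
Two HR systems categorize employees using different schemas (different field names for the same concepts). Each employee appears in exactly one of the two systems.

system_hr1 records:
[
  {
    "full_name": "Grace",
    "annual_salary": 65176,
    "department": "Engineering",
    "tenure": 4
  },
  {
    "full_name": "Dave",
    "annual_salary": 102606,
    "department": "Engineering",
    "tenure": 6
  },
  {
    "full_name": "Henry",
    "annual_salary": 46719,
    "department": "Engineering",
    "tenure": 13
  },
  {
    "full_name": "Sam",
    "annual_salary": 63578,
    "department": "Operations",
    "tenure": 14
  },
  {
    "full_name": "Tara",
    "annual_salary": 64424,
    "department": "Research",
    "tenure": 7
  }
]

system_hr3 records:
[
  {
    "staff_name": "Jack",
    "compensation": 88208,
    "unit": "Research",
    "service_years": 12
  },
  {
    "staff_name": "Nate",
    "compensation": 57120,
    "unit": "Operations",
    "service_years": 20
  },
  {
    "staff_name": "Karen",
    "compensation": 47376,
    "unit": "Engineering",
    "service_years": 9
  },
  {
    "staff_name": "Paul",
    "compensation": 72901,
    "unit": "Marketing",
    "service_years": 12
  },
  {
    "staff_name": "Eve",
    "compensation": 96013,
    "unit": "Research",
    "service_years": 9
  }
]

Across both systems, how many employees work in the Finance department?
0

Schema mapping: "department" (system_hr1) = "unit" (system_hr3) = department

Finance employees in system_hr1: 0
Finance employees in system_hr3: 0

Total in Finance: 0 + 0 = 0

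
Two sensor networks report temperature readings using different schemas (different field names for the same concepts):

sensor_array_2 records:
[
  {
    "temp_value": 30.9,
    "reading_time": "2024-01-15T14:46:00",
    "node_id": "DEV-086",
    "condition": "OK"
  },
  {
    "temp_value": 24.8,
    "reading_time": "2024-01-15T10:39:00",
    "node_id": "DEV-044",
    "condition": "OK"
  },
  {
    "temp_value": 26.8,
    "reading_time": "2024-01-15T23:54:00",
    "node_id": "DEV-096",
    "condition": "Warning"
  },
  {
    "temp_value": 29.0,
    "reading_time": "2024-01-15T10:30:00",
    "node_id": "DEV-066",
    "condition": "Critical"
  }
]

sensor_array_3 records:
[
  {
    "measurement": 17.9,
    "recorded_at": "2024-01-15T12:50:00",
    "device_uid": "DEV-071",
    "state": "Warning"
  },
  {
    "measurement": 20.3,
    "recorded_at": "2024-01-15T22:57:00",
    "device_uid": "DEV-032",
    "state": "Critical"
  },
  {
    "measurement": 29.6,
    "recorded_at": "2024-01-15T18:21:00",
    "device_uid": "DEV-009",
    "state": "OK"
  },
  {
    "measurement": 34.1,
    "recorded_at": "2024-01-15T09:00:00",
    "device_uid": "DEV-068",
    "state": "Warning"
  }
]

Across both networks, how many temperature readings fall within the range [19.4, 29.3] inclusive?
4

Schema mapping: "temp_value" (sensor_array_2) = "measurement" (sensor_array_3) = temperature

Readings in [19.4, 29.3] from sensor_array_2: 3
Readings in [19.4, 29.3] from sensor_array_3: 1

Total count: 3 + 1 = 4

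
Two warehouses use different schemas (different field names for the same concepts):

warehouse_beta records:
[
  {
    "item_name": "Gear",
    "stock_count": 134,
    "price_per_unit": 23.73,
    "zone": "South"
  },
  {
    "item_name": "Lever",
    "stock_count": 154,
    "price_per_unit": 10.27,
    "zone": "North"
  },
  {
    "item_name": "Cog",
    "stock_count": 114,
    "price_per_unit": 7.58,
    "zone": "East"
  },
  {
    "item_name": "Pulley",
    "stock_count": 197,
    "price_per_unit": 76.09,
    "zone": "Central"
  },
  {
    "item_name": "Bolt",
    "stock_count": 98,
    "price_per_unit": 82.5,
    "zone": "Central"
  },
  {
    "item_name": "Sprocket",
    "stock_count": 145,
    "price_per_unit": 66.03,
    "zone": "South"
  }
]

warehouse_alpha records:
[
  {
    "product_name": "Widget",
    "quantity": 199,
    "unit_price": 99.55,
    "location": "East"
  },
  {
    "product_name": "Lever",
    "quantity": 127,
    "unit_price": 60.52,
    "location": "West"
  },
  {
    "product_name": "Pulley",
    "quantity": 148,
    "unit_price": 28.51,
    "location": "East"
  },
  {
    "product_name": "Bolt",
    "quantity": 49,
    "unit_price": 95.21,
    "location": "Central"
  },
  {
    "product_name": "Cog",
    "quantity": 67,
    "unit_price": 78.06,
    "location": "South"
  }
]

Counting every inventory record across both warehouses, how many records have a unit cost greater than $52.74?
7

Schema mapping: "price_per_unit" (warehouse_beta) = "unit_price" (warehouse_alpha) = unit cost

Records > $52.74 in warehouse_beta: 3
Records > $52.74 in warehouse_alpha: 4

Total count: 3 + 4 = 7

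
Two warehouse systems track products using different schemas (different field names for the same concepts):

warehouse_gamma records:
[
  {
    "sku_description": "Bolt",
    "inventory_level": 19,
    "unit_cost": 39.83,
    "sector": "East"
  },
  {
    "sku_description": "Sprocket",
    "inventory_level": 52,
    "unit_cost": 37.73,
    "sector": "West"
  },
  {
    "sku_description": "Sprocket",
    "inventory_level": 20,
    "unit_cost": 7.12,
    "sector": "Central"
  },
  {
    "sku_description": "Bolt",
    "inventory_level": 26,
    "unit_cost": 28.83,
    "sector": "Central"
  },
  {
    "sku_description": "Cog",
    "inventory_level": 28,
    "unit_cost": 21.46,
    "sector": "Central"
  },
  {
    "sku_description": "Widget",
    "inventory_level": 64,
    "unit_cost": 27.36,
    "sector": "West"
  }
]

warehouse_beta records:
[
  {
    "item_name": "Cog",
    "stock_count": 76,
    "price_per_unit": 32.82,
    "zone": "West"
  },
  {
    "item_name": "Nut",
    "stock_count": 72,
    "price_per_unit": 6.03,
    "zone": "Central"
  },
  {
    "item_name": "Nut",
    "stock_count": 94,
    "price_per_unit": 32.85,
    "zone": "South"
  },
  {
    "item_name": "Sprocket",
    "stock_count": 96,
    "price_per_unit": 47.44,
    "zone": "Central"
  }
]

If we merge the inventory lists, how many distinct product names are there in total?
5

Schema mapping: "sku_description" (warehouse_gamma) = "item_name" (warehouse_beta) = product name

Products in warehouse_gamma: ['Bolt', 'Cog', 'Sprocket', 'Widget']
Products in warehouse_beta: ['Cog', 'Nut', 'Sprocket']

Union (unique products): ['Bolt', 'Cog', 'Nut', 'Sprocket', 'Widget']
Count: 5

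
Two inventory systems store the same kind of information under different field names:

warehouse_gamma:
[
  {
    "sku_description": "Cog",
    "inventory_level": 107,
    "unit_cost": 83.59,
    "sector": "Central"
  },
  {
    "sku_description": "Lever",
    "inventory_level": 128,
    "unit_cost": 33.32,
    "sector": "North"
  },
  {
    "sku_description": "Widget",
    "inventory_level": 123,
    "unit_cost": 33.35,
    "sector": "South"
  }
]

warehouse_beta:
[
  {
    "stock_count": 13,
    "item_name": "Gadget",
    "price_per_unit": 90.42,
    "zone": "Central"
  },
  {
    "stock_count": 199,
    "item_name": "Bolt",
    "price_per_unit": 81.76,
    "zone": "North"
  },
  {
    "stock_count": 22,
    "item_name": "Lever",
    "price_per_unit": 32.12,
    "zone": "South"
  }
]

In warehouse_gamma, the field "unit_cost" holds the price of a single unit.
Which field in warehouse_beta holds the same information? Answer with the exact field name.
price_per_unit

In warehouse_gamma, "unit_cost" holds the price of a single unit.
The fields in warehouse_beta are: "stock_count", "item_name", "price_per_unit", "zone".
"price_per_unit" is the match: the name refers to the same concept and its values are decimal currency amounts (e.g. 90.42, 81.76).
The other fields ("stock_count", "item_name", "zone") hold different kinds of data.

So "unit_cost" in warehouse_gamma corresponds to "price_per_unit" in warehouse_beta.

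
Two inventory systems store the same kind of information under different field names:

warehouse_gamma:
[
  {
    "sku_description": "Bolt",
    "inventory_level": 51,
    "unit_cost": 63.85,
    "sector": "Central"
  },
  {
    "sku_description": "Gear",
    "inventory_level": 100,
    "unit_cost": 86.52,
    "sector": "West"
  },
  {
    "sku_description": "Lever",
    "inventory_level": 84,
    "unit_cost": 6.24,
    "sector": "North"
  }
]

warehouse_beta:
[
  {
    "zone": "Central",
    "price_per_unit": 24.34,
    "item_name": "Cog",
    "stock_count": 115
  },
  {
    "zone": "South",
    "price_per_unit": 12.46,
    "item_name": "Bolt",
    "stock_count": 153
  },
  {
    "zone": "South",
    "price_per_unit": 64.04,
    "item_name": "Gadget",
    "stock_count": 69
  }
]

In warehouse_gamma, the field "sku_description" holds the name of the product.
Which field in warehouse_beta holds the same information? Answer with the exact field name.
item_name

In warehouse_gamma, "sku_description" holds the name of the product.
The fields in warehouse_beta are: "zone", "price_per_unit", "item_name", "stock_count".
"item_name" is the match: the name refers to the same concept and its values are product-name strings (e.g. 'Bolt', 'Cog').
The other fields ("zone", "price_per_unit", "stock_count") hold different kinds of data.

So "sku_description" in warehouse_gamma corresponds to "item_name" in warehouse_beta.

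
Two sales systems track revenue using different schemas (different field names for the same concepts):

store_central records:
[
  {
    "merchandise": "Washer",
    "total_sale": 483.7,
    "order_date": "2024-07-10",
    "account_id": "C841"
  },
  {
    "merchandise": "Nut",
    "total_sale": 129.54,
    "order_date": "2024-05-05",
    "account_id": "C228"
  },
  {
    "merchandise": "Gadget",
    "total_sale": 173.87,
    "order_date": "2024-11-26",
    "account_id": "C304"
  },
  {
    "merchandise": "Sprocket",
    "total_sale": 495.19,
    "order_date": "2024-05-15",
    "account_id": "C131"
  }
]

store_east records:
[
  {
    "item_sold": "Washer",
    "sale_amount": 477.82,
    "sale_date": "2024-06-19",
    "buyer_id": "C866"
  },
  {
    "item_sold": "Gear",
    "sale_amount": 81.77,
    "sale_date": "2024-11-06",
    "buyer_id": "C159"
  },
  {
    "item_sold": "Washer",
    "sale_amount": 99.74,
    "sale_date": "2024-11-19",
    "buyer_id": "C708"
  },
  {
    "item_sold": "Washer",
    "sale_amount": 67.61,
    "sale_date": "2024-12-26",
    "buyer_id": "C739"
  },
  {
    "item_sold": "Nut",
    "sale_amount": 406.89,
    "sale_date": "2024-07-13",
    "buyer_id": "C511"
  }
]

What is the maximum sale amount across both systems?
495.19

Reconcile: "total_sale" (store_central) = "sale_amount" (store_east) = sale amount

Maximum in store_central: 495.19
Maximum in store_east: 477.82

Overall maximum: max(495.19, 477.82) = 495.19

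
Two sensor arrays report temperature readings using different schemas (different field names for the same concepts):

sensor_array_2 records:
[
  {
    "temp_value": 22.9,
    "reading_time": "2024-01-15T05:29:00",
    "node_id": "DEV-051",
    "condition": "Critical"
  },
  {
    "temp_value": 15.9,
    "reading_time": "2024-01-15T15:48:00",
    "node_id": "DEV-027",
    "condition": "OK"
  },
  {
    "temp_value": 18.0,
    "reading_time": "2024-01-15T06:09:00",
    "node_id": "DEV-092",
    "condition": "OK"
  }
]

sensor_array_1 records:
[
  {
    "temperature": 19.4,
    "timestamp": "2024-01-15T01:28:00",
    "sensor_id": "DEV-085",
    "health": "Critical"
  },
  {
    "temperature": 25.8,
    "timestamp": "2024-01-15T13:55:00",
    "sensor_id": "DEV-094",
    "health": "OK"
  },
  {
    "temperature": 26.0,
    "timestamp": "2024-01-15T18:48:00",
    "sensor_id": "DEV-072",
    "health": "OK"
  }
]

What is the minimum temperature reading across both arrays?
15.9

Schema mapping: "temp_value" (sensor_array_2) = "temperature" (sensor_array_1) = temperature reading

Minimum in sensor_array_2: 15.9
Minimum in sensor_array_1: 19.4

Overall minimum: min(15.9, 19.4) = 15.9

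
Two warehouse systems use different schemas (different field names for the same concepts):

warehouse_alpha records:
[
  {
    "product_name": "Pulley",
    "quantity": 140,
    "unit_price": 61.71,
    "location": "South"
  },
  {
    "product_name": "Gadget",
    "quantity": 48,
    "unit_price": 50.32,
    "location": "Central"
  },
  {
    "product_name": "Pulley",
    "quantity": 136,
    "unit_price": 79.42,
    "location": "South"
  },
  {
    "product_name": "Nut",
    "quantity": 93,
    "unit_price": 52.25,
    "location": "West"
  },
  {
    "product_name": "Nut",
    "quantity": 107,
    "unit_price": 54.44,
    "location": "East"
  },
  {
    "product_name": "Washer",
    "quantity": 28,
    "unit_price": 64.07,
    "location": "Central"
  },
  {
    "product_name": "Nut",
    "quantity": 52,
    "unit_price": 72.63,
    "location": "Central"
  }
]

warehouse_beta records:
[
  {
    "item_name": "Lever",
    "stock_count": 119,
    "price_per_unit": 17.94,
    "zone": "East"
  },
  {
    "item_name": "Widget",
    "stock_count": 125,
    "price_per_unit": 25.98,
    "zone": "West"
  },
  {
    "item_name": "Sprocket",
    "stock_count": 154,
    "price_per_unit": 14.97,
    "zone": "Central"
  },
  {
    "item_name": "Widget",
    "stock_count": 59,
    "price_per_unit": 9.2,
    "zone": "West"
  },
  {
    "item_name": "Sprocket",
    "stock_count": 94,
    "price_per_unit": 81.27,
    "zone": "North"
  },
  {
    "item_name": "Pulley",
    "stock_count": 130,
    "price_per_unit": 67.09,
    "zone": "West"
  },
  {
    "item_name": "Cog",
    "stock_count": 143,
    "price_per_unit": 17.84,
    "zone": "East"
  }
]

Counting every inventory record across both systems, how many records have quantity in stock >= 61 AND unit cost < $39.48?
4

Schema mappings:
- "quantity" (warehouse_alpha) = "stock_count" (warehouse_beta) = quantity
- "unit_price" (warehouse_alpha) = "price_per_unit" (warehouse_beta) = unit cost

Records meeting both conditions in warehouse_alpha: 0
Records meeting both conditions in warehouse_beta: 4

Total: 0 + 4 = 4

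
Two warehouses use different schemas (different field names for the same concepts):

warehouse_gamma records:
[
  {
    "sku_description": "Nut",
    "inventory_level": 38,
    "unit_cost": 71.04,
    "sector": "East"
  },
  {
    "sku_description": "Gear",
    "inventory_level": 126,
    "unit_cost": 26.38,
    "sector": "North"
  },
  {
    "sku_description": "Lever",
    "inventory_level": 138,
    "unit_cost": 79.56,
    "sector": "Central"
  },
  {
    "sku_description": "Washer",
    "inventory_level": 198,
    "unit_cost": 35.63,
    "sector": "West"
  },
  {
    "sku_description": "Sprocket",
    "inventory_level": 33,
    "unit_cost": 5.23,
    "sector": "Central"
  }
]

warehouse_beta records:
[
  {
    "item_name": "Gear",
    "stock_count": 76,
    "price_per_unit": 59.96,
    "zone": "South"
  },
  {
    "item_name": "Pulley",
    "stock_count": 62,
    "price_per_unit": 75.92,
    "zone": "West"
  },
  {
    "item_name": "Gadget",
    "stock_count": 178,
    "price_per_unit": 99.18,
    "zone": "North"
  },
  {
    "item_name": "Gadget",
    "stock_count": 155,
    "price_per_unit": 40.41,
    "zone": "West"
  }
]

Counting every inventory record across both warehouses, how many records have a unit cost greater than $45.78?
5

Schema mapping: "unit_cost" (warehouse_gamma) = "price_per_unit" (warehouse_beta) = unit cost

Records > $45.78 in warehouse_gamma: 2
Records > $45.78 in warehouse_beta: 3

Total count: 2 + 3 = 5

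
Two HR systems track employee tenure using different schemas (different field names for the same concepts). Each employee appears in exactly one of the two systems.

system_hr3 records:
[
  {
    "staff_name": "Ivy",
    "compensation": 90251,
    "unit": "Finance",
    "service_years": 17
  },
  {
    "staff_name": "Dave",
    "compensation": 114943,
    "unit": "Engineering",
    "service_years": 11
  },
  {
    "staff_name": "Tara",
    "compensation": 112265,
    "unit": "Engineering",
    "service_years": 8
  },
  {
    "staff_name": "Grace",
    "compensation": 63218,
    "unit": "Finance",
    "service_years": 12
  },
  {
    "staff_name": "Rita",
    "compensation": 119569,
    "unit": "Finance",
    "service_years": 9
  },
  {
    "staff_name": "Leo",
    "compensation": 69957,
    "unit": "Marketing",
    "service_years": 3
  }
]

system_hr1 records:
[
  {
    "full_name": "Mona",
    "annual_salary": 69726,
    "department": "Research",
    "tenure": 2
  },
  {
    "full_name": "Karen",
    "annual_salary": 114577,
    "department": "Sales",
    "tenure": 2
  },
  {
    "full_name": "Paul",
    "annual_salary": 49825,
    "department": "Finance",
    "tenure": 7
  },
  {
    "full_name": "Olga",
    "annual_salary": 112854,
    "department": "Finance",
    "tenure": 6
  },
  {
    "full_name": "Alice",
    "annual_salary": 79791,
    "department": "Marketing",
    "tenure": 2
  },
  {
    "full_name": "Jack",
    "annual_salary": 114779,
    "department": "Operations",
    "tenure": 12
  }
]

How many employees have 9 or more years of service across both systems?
5

Reconcile schemas: "service_years" (system_hr3) = "tenure" (system_hr1) = years of service

From system_hr3: 4 employees with >= 9 years
From system_hr1: 1 employees with >= 9 years

Total: 4 + 1 = 5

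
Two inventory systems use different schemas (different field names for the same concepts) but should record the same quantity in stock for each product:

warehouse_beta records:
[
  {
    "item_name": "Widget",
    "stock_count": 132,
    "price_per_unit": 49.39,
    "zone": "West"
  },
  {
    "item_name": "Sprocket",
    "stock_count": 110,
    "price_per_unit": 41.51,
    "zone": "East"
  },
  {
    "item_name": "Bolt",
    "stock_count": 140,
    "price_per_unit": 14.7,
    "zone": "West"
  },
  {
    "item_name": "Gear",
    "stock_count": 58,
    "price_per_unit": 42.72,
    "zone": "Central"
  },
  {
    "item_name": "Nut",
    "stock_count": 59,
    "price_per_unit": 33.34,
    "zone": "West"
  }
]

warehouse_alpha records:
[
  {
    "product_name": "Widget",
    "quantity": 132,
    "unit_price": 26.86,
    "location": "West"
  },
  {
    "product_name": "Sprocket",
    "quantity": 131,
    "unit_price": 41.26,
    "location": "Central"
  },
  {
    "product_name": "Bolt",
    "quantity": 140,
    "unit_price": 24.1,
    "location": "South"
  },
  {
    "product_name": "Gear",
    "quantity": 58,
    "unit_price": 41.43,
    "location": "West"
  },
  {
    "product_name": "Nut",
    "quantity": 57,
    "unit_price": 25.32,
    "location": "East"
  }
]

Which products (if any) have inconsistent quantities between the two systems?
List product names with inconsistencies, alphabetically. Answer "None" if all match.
Nut, Sprocket

Schema mappings:
- "item_name" (warehouse_beta) = "product_name" (warehouse_alpha) = product name
- "stock_count" (warehouse_beta) = "quantity" (warehouse_alpha) = quantity

Comparison:
  Widget: 132 vs 132 - MATCH
  Sprocket: 110 vs 131 - MISMATCH
  Bolt: 140 vs 140 - MATCH
  Gear: 58 vs 58 - MATCH
  Nut: 59 vs 57 - MISMATCH

Products with inconsistencies: Nut, Sprocket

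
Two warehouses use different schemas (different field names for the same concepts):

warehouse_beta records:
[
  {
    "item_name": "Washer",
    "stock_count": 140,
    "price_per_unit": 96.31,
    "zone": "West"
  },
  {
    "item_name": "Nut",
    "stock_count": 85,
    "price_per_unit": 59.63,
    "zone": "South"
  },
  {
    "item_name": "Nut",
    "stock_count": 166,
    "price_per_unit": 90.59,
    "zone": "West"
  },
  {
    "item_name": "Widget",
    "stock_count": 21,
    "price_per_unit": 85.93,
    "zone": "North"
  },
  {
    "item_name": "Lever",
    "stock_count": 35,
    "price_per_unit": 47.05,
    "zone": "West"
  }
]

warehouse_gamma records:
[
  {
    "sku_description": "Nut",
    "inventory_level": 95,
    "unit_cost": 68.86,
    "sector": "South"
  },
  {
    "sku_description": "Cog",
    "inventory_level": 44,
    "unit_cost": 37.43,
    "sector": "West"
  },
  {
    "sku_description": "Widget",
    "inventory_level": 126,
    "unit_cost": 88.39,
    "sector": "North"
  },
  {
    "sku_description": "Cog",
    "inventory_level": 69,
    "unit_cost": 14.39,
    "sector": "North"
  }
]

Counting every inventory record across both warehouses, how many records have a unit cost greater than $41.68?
7

Schema mapping: "price_per_unit" (warehouse_beta) = "unit_cost" (warehouse_gamma) = unit cost

Records > $41.68 in warehouse_beta: 5
Records > $41.68 in warehouse_gamma: 2

Total count: 5 + 2 = 7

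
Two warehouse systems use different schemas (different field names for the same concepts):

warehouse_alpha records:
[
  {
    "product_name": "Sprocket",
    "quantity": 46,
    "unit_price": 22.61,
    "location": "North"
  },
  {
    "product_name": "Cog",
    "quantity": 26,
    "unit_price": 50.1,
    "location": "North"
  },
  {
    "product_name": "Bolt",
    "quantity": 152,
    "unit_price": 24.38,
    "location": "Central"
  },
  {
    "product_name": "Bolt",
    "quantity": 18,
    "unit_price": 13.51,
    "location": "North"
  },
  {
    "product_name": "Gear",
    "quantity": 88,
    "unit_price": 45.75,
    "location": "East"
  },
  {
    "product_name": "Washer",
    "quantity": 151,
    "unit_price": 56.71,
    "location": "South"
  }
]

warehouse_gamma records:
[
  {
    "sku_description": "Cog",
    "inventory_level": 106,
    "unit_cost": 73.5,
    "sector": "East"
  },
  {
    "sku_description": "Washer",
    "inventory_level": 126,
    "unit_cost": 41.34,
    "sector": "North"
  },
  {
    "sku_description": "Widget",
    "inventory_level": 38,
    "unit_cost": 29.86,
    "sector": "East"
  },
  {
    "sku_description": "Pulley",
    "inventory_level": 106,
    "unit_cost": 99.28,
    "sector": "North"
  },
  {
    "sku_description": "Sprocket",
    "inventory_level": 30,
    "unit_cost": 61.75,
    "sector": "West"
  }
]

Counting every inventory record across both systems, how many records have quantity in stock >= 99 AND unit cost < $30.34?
1

Schema mappings:
- "quantity" (warehouse_alpha) = "inventory_level" (warehouse_gamma) = quantity
- "unit_price" (warehouse_alpha) = "unit_cost" (warehouse_gamma) = unit cost

Records meeting both conditions in warehouse_alpha: 1
Records meeting both conditions in warehouse_gamma: 0

Total: 1 + 0 = 1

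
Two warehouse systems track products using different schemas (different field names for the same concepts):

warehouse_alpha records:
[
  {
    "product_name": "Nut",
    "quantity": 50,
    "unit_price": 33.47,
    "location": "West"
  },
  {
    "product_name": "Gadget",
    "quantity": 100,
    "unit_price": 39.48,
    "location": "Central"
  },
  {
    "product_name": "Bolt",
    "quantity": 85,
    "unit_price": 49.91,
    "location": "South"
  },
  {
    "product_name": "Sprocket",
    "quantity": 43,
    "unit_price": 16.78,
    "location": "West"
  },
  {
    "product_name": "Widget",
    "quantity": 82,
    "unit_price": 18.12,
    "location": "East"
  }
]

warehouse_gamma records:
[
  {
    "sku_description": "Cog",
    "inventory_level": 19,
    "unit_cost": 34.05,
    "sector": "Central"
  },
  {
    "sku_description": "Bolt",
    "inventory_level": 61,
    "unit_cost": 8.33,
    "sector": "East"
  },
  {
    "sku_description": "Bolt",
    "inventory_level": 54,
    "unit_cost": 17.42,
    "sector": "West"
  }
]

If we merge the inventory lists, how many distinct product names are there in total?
6

Schema mapping: "product_name" (warehouse_alpha) = "sku_description" (warehouse_gamma) = product name

Products in warehouse_alpha: ['Bolt', 'Gadget', 'Nut', 'Sprocket', 'Widget']
Products in warehouse_gamma: ['Bolt', 'Cog']

Union (unique products): ['Bolt', 'Cog', 'Gadget', 'Nut', 'Sprocket', 'Widget']
Count: 6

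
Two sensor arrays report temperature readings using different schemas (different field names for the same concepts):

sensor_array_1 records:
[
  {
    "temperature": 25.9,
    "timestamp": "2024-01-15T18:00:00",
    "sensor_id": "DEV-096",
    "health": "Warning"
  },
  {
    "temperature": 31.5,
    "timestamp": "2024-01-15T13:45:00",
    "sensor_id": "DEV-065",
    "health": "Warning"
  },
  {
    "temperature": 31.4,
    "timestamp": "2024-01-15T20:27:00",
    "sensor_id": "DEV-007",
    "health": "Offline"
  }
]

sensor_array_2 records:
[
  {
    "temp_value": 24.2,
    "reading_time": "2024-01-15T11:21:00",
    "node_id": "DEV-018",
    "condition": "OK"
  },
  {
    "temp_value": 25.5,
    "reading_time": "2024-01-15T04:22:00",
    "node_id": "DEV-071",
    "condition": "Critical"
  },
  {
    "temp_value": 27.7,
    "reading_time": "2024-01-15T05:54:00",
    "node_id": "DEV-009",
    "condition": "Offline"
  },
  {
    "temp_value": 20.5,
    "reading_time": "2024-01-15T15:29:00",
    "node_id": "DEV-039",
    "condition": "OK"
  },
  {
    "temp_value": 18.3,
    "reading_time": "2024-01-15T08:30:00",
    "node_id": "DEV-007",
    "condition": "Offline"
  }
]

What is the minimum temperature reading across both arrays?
18.3

Schema mapping: "temperature" (sensor_array_1) = "temp_value" (sensor_array_2) = temperature reading

Minimum in sensor_array_1: 25.9
Minimum in sensor_array_2: 18.3

Overall minimum: min(25.9, 18.3) = 18.3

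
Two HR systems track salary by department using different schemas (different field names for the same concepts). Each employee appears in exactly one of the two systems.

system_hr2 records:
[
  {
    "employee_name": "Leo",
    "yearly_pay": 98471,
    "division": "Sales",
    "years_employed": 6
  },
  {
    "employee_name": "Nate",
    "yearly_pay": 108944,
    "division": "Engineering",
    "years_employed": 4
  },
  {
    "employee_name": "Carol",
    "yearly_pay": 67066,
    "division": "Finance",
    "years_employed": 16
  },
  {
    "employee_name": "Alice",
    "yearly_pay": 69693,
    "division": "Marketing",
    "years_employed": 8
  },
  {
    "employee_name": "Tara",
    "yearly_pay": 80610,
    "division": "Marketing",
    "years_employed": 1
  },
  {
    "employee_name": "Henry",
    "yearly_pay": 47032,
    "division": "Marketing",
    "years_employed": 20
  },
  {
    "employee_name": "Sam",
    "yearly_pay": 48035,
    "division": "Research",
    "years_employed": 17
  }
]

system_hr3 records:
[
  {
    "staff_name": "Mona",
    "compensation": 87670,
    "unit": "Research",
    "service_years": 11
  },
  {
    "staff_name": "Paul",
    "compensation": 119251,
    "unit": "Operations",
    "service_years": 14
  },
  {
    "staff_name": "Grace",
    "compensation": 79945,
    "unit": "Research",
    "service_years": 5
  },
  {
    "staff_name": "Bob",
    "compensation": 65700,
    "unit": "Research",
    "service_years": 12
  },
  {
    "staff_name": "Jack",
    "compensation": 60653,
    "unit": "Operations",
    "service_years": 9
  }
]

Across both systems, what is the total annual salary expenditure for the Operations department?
179904

Schema mappings:
- "division" (system_hr2) = "unit" (system_hr3) = department
- "yearly_pay" (system_hr2) = "compensation" (system_hr3) = salary

Operations salaries from system_hr2: 0
Operations salaries from system_hr3: 179904

Total: 0 + 179904 = 179904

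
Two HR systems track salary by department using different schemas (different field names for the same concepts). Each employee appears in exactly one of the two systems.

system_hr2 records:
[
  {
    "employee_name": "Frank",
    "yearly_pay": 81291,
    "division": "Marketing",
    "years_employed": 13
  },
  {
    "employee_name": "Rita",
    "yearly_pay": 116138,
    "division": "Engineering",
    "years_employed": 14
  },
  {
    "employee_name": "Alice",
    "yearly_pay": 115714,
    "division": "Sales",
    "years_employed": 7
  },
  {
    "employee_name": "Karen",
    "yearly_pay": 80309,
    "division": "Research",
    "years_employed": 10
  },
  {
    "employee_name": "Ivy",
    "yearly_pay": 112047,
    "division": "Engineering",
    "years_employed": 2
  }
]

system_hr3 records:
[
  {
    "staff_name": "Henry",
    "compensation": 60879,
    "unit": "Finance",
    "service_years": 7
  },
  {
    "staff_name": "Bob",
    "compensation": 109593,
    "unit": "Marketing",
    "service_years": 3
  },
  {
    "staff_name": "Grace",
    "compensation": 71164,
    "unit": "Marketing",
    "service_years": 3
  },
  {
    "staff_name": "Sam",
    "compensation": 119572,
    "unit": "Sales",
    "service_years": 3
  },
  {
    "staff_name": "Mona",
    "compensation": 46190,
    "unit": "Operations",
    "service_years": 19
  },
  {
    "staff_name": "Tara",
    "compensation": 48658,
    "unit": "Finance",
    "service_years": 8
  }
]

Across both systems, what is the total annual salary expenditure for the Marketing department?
262048

Schema mappings:
- "division" (system_hr2) = "unit" (system_hr3) = department
- "yearly_pay" (system_hr2) = "compensation" (system_hr3) = salary

Marketing salaries from system_hr2: 81291
Marketing salaries from system_hr3: 180757

Total: 81291 + 180757 = 262048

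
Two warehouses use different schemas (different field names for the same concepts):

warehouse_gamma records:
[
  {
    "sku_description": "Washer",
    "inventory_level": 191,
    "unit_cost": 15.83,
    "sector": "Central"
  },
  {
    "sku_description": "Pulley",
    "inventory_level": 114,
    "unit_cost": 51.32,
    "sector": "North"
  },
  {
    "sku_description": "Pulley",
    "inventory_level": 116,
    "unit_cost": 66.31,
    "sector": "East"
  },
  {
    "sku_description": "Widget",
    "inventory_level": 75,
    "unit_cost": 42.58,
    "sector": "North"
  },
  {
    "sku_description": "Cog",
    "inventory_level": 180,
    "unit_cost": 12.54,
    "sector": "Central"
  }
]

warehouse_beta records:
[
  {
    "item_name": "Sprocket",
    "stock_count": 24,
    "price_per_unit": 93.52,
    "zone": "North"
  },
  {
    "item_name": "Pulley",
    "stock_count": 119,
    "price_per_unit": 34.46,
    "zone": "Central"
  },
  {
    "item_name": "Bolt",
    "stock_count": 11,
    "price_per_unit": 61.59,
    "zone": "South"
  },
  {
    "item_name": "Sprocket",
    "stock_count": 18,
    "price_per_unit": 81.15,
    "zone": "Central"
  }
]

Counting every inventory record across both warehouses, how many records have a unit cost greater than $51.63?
4

Schema mapping: "unit_cost" (warehouse_gamma) = "price_per_unit" (warehouse_beta) = unit cost

Records > $51.63 in warehouse_gamma: 1
Records > $51.63 in warehouse_beta: 3

Total count: 1 + 3 = 4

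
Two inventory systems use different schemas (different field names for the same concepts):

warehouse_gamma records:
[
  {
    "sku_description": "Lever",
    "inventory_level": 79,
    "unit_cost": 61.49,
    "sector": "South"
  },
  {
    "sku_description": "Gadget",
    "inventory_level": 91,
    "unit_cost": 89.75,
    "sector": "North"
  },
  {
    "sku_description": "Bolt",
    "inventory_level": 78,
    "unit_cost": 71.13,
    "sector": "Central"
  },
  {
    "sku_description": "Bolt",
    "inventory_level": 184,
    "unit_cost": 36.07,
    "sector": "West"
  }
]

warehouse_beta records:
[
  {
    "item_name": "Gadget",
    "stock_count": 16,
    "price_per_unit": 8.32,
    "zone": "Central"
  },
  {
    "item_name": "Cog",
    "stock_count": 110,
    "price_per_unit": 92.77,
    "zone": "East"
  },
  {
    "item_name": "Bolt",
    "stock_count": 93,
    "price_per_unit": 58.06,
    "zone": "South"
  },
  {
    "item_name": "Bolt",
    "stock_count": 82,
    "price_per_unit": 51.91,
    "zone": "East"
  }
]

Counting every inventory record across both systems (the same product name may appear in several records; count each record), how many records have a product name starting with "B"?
4

Schema mapping: "sku_description" (warehouse_gamma) = "item_name" (warehouse_beta) = product name

Records with product name starting with "B" in warehouse_gamma: 2
Records with product name starting with "B" in warehouse_beta: 2

Total: 2 + 2 = 4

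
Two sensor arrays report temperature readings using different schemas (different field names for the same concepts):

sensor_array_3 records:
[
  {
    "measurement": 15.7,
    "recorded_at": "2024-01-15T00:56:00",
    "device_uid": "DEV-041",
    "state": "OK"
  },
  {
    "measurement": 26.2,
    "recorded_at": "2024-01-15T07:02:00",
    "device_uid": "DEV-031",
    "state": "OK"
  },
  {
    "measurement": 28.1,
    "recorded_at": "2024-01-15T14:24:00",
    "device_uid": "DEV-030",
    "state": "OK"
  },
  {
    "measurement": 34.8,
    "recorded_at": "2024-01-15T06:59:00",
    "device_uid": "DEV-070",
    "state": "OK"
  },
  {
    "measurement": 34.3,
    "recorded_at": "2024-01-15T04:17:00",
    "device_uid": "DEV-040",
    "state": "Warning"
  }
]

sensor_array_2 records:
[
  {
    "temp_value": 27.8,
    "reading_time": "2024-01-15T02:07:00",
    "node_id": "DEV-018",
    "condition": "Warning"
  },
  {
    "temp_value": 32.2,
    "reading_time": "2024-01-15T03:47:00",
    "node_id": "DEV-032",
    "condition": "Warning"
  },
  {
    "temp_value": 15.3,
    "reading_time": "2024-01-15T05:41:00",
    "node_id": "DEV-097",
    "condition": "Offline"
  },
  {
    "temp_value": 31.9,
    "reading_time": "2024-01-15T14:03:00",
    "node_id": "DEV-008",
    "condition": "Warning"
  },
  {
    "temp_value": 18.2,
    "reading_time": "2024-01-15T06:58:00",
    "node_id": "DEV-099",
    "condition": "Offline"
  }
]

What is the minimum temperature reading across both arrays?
15.3

Schema mapping: "measurement" (sensor_array_3) = "temp_value" (sensor_array_2) = temperature reading

Minimum in sensor_array_3: 15.7
Minimum in sensor_array_2: 15.3

Overall minimum: min(15.7, 15.3) = 15.3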